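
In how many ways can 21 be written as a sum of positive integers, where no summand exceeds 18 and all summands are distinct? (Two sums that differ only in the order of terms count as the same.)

Systematic enumeration (by largest part, then next-largest, …) yields 73.

73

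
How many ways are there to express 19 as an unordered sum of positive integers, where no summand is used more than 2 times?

A full systematic count gives 163.

163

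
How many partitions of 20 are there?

Counting exhaustively, 627 partitions satisfy the conditions.

627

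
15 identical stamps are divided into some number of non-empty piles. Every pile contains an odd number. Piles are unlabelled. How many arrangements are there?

27

A partial list (first 12 by largest part):
15
13+1+1
11+3+1
11+1+1+1+1
9+5+1
9+3+3
9+3+1+1+1
9+1+1+1+1+1+1
7+7+1
7+5+3
7+5+1+1+1
7+3+3+1+1
…and 15 more, for 27 total.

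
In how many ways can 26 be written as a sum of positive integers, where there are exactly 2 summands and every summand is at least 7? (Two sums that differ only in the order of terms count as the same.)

7

They are:
19+7
18+8
17+9
16+10
15+11
14+12
13+13
Counting gives 7.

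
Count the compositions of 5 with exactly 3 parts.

6

A composition of 5 into 3 positive parts is chosen by placing 2 dividers among the 4 gaps between 5 units: C(4,2) = 6.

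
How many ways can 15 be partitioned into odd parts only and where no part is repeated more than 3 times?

13

Enumerating:
15
13+1+1
11+3+1
9+5+1
9+3+3
9+3+1+1+1
7+7+1
7+5+3
7+5+1+1+1
7+3+3+1+1
5+5+5
5+5+3+1+1
5+3+3+3+1
That's 13 in total.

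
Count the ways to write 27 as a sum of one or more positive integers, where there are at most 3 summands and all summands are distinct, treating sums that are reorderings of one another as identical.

A partial list (first 12 by largest part):
27
1,26
2,25
3,24
1,2,24
4,23
1,3,23
5,22
1,4,22
2,3,22
6,21
1,5,21
…and 50 more, for 62 total.

62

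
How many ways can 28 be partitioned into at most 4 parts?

249

Counting exhaustively, 249 partitions satisfy the conditions.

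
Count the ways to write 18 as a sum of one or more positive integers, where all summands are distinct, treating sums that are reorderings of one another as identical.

46

There are too many to list fully; the first 12 (by largest part) are:
18
17,1
16,2
15,3
15,2,1
14,4
14,3,1
13,5
13,4,1
13,3,2
12,6
12,5,1
…and 34 more, for 46 total.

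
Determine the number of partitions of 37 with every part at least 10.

Enumerating:
37
27 + 10
26 + 11
25 + 12
24 + 13
23 + 14
22 + 15
21 + 16
20 + 17
19 + 18
17 + 10 + 10
16 + 11 + 10
15 + 12 + 10
15 + 11 + 11
14 + 13 + 10
14 + 12 + 11
13 + 13 + 11
13 + 12 + 12

18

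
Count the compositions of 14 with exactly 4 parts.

286

By stars and bars with positive parts, the count is C(13,3) = 286.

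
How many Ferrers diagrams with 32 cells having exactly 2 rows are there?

The partitions of 32 that satisfy the conditions:
1,31
2,30
3,29
4,28
5,27
6,26
7,25
8,24
9,23
10,22
11,21
12,20
13,19
14,18
15,17
16,16

16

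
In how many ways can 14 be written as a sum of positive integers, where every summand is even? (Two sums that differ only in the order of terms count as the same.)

15

They are:
14
12, 2
10, 4
10, 2, 2
8, 6
8, 4, 2
8, 2, 2, 2
6, 6, 2
6, 4, 4
6, 4, 2, 2
6, 2, 2, 2, 2
4, 4, 4, 2
4, 4, 2, 2, 2
4, 2, 2, 2, 2, 2
2, 2, 2, 2, 2, 2, 2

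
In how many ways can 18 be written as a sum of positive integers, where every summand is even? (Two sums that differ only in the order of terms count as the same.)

30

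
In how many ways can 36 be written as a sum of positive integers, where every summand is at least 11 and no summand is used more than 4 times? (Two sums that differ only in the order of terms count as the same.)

They are:
36
25, 11
24, 12
23, 13
22, 14
21, 15
20, 16
19, 17
18, 18
14, 11, 11
13, 12, 11
12, 12, 12

12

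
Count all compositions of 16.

Each of the 15 gaps between 16 units is either a break or not: 2^15 = 32768.

32768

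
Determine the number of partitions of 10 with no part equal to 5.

35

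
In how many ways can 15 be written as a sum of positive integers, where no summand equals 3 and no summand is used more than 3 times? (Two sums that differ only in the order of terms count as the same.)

57

There are too many to list fully; the first 12 (by largest part) are:
15
1,14
2,13
1,1,13
1,2,12
1,1,1,12
4,11
2,2,11
1,1,2,11
5,10
1,4,10
1,2,2,10
…and 45 more, for 57 total.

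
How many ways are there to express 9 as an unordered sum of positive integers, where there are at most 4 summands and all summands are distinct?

The partitions of 9 that satisfy the conditions:
9
8+1
7+2
6+3
6+2+1
5+4
5+3+1
4+3+2
That's 8 in total.

8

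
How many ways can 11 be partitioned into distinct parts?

12

Enumerating:
11
10,1
9,2
8,3
8,2,1
7,4
7,3,1
6,5
6,4,1
6,3,2
5,4,2
5,3,2,1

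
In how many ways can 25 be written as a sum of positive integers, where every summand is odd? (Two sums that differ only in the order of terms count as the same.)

142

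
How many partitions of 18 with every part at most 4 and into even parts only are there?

They are:
4, 4, 4, 4, 2
4, 4, 4, 2, 2, 2
4, 4, 2, 2, 2, 2, 2
4, 2, 2, 2, 2, 2, 2, 2
2, 2, 2, 2, 2, 2, 2, 2, 2
That's 5 in total.

5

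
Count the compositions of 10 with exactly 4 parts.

By stars and bars with positive parts, the count is C(9,3) = 84.

84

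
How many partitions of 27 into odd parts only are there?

There are 192 such partitions.

192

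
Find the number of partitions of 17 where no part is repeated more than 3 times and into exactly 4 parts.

There are too many to list fully; the first 12 (by largest part) are:
1 + 1 + 1 + 14
1 + 1 + 2 + 13
1 + 1 + 3 + 12
1 + 2 + 2 + 12
1 + 1 + 4 + 11
1 + 2 + 3 + 11
2 + 2 + 2 + 11
1 + 1 + 5 + 10
1 + 2 + 4 + 10
1 + 3 + 3 + 10
2 + 2 + 3 + 10
1 + 1 + 6 + 9
…and 27 more, for 39 total.

39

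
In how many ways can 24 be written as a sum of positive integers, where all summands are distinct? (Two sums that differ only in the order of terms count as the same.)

Systematic enumeration (by largest part, then next-largest, …) yields 122.

122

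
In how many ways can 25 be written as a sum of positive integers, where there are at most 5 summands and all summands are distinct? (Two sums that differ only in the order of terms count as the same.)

137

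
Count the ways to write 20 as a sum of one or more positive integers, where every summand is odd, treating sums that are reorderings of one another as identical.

64

A partial list (first 12 by largest part):
19+1
17+3
17+1+1+1
15+5
15+3+1+1
15+1+1+1+1+1
13+7
13+5+1+1
13+3+3+1
13+3+1+1+1+1
13+1+1+1+1+1+1+1
11+9
…and 52 more, for 64 total.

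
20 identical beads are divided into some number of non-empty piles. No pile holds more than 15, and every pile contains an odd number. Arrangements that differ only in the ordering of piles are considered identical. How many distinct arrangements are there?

61

A partial list (first 12 by largest part):
5+15
1+1+3+15
1+1+1+1+1+15
7+13
1+1+5+13
1+3+3+13
1+1+1+1+3+13
1+1+1+1+1+1+1+13
9+11
1+1+7+11
1+3+5+11
1+1+1+1+5+11
…and 49 more, for 61 total.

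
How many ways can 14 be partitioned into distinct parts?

22

They are:
14
13, 1
12, 2
11, 3
11, 2, 1
10, 4
10, 3, 1
9, 5
9, 4, 1
9, 3, 2
8, 6
8, 5, 1
8, 4, 2
8, 3, 2, 1
7, 6, 1
7, 5, 2
7, 4, 3
7, 4, 2, 1
6, 5, 3
6, 5, 2, 1
6, 4, 3, 1
5, 4, 3, 2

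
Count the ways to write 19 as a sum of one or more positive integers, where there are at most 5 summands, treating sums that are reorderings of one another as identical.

Systematic enumeration (by largest part, then next-largest, …) yields 164.

164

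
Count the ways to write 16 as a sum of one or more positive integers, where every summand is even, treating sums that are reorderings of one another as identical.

22

Listing the qualifying partitions of 16:
16
14,2
12,4
12,2,2
10,6
10,4,2
10,2,2,2
8,8
8,6,2
8,4,4
8,4,2,2
8,2,2,2,2
6,6,4
6,6,2,2
6,4,4,2
6,4,2,2,2
6,2,2,2,2,2
4,4,4,4
4,4,4,2,2
4,4,2,2,2,2
4,2,2,2,2,2,2
2,2,2,2,2,2,2,2
That's 22 in total.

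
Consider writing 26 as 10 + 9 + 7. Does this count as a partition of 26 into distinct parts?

Yes

The parts sum to 26, and the condition 'all summands are distinct' holds.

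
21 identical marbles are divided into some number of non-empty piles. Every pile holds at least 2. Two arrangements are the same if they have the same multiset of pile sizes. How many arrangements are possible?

165

A full systematic count gives 165.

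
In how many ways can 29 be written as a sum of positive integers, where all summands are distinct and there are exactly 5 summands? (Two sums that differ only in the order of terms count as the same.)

A partial list (first 12 by largest part):
19,4,3,2,1
18,5,3,2,1
17,6,3,2,1
17,5,4,2,1
16,7,3,2,1
16,6,4,2,1
16,5,4,3,1
15,8,3,2,1
15,7,4,2,1
15,6,5,2,1
15,6,4,3,1
15,5,4,3,2
…and 58 more, for 70 total.

70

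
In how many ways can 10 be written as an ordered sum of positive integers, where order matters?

There are 9 gaps and each independently is a cut or not, giving 2^9 = 512.

512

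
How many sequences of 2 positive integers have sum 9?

A composition of 9 into 2 positive parts is chosen by placing 1 dividers among the 8 gaps between 9 units: C(8,1) = 8.

8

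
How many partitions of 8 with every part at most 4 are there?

They are:
4, 4
4, 3, 1
4, 2, 2
4, 2, 1, 1
4, 1, 1, 1, 1
3, 3, 2
3, 3, 1, 1
3, 2, 2, 1
3, 2, 1, 1, 1
3, 1, 1, 1, 1, 1
2, 2, 2, 2
2, 2, 2, 1, 1
2, 2, 1, 1, 1, 1
2, 1, 1, 1, 1, 1, 1
1, 1, 1, 1, 1, 1, 1, 1
Counting gives 15.

15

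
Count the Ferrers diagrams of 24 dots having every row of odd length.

Counting exhaustively, 122 partitions satisfy the conditions.

122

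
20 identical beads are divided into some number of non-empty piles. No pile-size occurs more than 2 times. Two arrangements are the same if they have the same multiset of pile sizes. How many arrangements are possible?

202

Counting exhaustively, 202 partitions satisfy the conditions.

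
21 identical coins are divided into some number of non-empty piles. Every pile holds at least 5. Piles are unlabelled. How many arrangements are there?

The partitions of 21 that satisfy the conditions:
21
5+16
6+15
7+14
8+13
9+12
10+11
5+5+11
5+6+10
5+7+9
6+6+9
5+8+8
6+7+8
7+7+7
5+5+5+6

15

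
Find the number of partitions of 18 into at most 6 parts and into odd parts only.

27

There are too many to list fully; the first 12 (by largest part) are:
17,1
15,3
15,1,1,1
13,5
13,3,1,1
13,1,1,1,1,1
11,7
11,5,1,1
11,3,3,1
11,3,1,1,1,1
9,9
9,7,1,1
…and 15 more, for 27 total.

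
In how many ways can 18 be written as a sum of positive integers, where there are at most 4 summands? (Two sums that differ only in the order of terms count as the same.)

There are 84 such partitions.

84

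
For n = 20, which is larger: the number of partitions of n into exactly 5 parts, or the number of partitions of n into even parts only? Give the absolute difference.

42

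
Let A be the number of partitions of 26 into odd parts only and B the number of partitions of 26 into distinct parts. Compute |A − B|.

Partitions of 26 into odd parts only: 165.
Partitions of 26 into distinct parts: 165.
|165 − 165| = 0.

0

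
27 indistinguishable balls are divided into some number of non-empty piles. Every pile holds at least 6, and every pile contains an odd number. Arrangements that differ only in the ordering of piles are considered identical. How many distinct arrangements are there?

4

Enumerating:
27
13,7,7
11,9,7
9,9,9
Counting gives 4.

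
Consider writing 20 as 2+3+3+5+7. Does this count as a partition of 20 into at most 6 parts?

The parts sum to 20, and the condition 'there are at most 6 summands' holds.

Yes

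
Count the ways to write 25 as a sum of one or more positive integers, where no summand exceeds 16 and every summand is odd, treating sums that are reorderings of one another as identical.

There are 128 such partitions.

128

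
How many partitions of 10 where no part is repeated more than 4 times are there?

34

A partial list (first 12 by largest part):
10
9, 1
8, 2
8, 1, 1
7, 3
7, 2, 1
7, 1, 1, 1
6, 4
6, 3, 1
6, 2, 2
6, 2, 1, 1
6, 1, 1, 1, 1
…and 22 more, for 34 total.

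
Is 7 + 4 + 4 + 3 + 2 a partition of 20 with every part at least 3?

The parts sum to 20, and the condition 'every summand is at least 3' is violated.

No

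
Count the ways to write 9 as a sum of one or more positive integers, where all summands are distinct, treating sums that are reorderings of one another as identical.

The partitions of 9 that satisfy the conditions:
9
8,1
7,2
6,3
6,2,1
5,4
5,3,1
4,3,2

8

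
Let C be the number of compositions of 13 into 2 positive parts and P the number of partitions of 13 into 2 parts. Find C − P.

Compositions: C(12,1) = 12.
Unordered (partitions into 2 parts): 6.
Difference: 12 − 6 = 6.

6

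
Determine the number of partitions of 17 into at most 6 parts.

A full systematic count gives 163.

163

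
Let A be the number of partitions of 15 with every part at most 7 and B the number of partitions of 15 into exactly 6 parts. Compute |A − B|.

Partitions of 15 with every part at most 7: 131.
Partitions of 15 into exactly 6 parts: 26.
|131 − 26| = 105.

105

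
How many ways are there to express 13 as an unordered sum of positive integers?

101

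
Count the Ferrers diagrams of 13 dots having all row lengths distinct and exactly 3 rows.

The partitions of 13 that satisfy the conditions:
10, 2, 1
9, 3, 1
8, 4, 1
8, 3, 2
7, 5, 1
7, 4, 2
6, 5, 2
6, 4, 3
That's 8 in total.

8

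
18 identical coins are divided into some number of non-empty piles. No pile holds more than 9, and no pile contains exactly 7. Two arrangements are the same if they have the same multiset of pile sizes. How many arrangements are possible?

There are 264 such partitions.

264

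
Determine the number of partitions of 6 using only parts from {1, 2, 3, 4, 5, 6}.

They are:
6
5 + 1
4 + 2
4 + 1 + 1
3 + 3
3 + 2 + 1
3 + 1 + 1 + 1
2 + 2 + 2
2 + 2 + 1 + 1
2 + 1 + 1 + 1 + 1
1 + 1 + 1 + 1 + 1 + 1
Counting gives 11.

11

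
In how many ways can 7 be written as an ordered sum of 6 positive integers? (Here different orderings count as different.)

6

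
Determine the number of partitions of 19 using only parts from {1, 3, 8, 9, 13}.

Enumerating:
13 + 3 + 3
13 + 3 + 1 + 1 + 1
13 + 1 + 1 + 1 + 1 + 1 + 1
9 + 9 + 1
9 + 8 + 1 + 1
9 + 3 + 3 + 3 + 1
9 + 3 + 3 + 1 + 1 + 1 + 1
9 + 3 + 1 + 1 + 1 + 1 + 1 + 1 + 1
9 + 1 + 1 + 1 + 1 + 1 + 1 + 1 + 1 + 1 + 1
8 + 8 + 3
8 + 8 + 1 + 1 + 1
8 + 3 + 3 + 3 + 1 + 1
8 + 3 + 3 + 1 + 1 + 1 + 1 + 1
8 + 3 + 1 + 1 + 1 + 1 + 1 + 1 + 1 + 1
8 + 1 + 1 + 1 + 1 + 1 + 1 + 1 + 1 + 1 + 1 + 1
3 + 3 + 3 + 3 + 3 + 3 + 1
3 + 3 + 3 + 3 + 3 + 1 + 1 + 1 + 1
3 + 3 + 3 + 3 + 1 + 1 + 1 + 1 + 1 + 1 + 1
3 + 3 + 3 + 1 + 1 + 1 + 1 + 1 + 1 + 1 + 1 + 1 + 1
3 + 3 + 1 + 1 + 1 + 1 + 1 + 1 + 1 + 1 + 1 + 1 + 1 + 1 + 1
3 + 1 + 1 + 1 + 1 + 1 + 1 + 1 + 1 + 1 + 1 + 1 + 1 + 1 + 1 + 1 + 1
1 + 1 + 1 + 1 + 1 + 1 + 1 + 1 + 1 + 1 + 1 + 1 + 1 + 1 + 1 + 1 + 1 + 1 + 1
Counting gives 22.

22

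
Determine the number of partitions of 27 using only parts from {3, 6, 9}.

12

The partitions of 27 that satisfy the conditions:
9,9,9
3,6,9,9
3,3,3,9,9
6,6,6,9
3,3,6,6,9
3,3,3,3,6,9
3,3,3,3,3,3,9
3,6,6,6,6
3,3,3,6,6,6
3,3,3,3,3,6,6
3,3,3,3,3,3,3,6
3,3,3,3,3,3,3,3,3
That's 12 in total.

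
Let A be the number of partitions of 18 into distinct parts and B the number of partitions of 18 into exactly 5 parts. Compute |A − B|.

Partitions of 18 into distinct parts: 46.
Partitions of 18 into exactly 5 parts: 57.
|46 − 57| = 11.

11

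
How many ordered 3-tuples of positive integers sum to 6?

10

A composition of 6 into 3 positive parts is chosen by placing 2 dividers among the 5 gaps between 6 units: C(5,2) = 10.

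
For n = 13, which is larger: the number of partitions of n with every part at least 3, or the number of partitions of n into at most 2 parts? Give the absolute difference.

3

Partitions of 13 with every part at least 3: 10.
Partitions of 13 into at most 2 parts: 7.
|10 − 7| = 3.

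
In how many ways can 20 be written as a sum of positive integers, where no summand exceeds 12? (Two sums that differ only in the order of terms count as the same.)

582

Counting exhaustively, 582 partitions satisfy the conditions.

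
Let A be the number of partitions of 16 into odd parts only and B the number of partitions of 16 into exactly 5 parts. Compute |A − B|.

Partitions of 16 into odd parts only: 32.
Partitions of 16 into exactly 5 parts: 37.
|32 − 37| = 5.

5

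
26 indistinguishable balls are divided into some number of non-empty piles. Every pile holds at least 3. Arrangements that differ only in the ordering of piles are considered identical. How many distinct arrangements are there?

Counting exhaustively, 158 partitions satisfy the conditions.

158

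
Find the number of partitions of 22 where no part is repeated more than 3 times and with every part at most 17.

473

Counting exhaustively, 473 partitions satisfy the conditions.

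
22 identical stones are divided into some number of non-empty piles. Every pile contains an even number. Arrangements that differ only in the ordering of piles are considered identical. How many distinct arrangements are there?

A partial list (first 12 by largest part):
22
2, 20
4, 18
2, 2, 18
6, 16
2, 4, 16
2, 2, 2, 16
8, 14
2, 6, 14
4, 4, 14
2, 2, 4, 14
2, 2, 2, 2, 14
…and 44 more, for 56 total.

56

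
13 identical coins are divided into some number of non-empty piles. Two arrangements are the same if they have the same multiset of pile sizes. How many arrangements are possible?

101

Enumerating by decreasing first part gives 101 partitions in all.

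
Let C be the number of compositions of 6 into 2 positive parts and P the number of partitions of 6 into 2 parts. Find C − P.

2

Ordered (compositions into 2 parts): C(5,1) = 5.
Unordered (partitions into 2 parts): 3.
Difference: 5 − 3 = 2.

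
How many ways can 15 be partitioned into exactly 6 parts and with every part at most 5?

14

The partitions of 15 that satisfy the conditions:
5+5+2+1+1+1
5+4+3+1+1+1
5+4+2+2+1+1
5+3+3+2+1+1
5+3+2+2+2+1
5+2+2+2+2+2
4+4+4+1+1+1
4+4+3+2+1+1
4+4+2+2+2+1
4+3+3+3+1+1
4+3+3+2+2+1
4+3+2+2+2+2
3+3+3+3+2+1
3+3+3+2+2+2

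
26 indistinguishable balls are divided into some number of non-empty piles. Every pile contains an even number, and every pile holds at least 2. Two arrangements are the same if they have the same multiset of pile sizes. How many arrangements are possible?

Enumerating by decreasing first part gives 101 partitions in all.

101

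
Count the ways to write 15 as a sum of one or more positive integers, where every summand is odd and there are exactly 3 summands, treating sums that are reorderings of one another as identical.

7

They are:
13 + 1 + 1
11 + 3 + 1
9 + 5 + 1
9 + 3 + 3
7 + 7 + 1
7 + 5 + 3
5 + 5 + 5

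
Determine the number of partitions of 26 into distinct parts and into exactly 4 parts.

64

A partial list (first 12 by largest part):
20,3,2,1
19,4,2,1
18,5,2,1
18,4,3,1
17,6,2,1
17,5,3,1
17,4,3,2
16,7,2,1
16,6,3,1
16,5,4,1
16,5,3,2
15,8,2,1
…and 52 more, for 64 total.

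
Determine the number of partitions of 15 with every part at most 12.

Direct enumeration gives 172 partitions.

172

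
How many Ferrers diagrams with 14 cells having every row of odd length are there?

22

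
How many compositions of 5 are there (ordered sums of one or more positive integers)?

The number of compositions of n is 2^(n−1); here 2^4 = 16.

16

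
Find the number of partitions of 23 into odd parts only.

104

Systematic enumeration (by largest part, then next-largest, …) yields 104.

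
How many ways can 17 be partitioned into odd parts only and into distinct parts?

Enumerating:
17
13+3+1
11+5+1
9+7+1
9+5+3

5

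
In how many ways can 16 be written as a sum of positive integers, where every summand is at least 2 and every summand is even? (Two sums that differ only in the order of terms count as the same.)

22

The partitions of 16 that satisfy the conditions:
16
14, 2
12, 4
12, 2, 2
10, 6
10, 4, 2
10, 2, 2, 2
8, 8
8, 6, 2
8, 4, 4
8, 4, 2, 2
8, 2, 2, 2, 2
6, 6, 4
6, 6, 2, 2
6, 4, 4, 2
6, 4, 2, 2, 2
6, 2, 2, 2, 2, 2
4, 4, 4, 4
4, 4, 4, 2, 2
4, 4, 2, 2, 2, 2
4, 2, 2, 2, 2, 2, 2
2, 2, 2, 2, 2, 2, 2, 2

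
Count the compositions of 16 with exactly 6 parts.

3003

A composition of 16 into 6 positive parts is chosen by placing 5 dividers among the 15 gaps between 16 units: C(15,5) = 3003.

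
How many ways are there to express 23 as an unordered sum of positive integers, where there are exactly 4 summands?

94

A full systematic count gives 94.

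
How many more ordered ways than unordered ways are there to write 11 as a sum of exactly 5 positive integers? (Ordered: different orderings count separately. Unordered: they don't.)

200

Compositions: C(10,4) = 210.
Unordered (partitions into 5 parts): 10.
Difference: 210 − 10 = 200.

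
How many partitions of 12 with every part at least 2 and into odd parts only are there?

3

Listing the qualifying partitions of 12:
9,3
7,5
3,3,3,3
That's 3 in total.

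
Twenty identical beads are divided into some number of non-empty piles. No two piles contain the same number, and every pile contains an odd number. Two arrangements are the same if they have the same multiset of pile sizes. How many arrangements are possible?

Listing the qualifying partitions of 20:
19,1
17,3
15,5
13,7
11,9
11,5,3,1
9,7,3,1
That's 7 in total.

7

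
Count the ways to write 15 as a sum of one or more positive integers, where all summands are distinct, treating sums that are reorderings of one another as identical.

27

There are too many to list fully; the first 12 (by largest part) are:
15
14 + 1
13 + 2
12 + 3
12 + 2 + 1
11 + 4
11 + 3 + 1
10 + 5
10 + 4 + 1
10 + 3 + 2
9 + 6
9 + 5 + 1
…and 15 more, for 27 total.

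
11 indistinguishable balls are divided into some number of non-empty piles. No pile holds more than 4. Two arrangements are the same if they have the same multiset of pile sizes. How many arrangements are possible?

27

A partial list (first 12 by largest part):
4, 4, 3
4, 4, 2, 1
4, 4, 1, 1, 1
4, 3, 3, 1
4, 3, 2, 2
4, 3, 2, 1, 1
4, 3, 1, 1, 1, 1
4, 2, 2, 2, 1
4, 2, 2, 1, 1, 1
4, 2, 1, 1, 1, 1, 1
4, 1, 1, 1, 1, 1, 1, 1
3, 3, 3, 2
…and 15 more, for 27 total.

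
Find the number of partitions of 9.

There are too many to list fully; the first 12 (by largest part) are:
9
1,8
2,7
1,1,7
3,6
1,2,6
1,1,1,6
4,5
1,3,5
2,2,5
1,1,2,5
1,1,1,1,5
…and 18 more, for 30 total.

30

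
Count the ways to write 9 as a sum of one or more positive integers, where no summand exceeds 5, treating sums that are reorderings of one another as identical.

23

Listing the qualifying partitions of 9:
5+4
5+3+1
5+2+2
5+2+1+1
5+1+1+1+1
4+4+1
4+3+2
4+3+1+1
4+2+2+1
4+2+1+1+1
4+1+1+1+1+1
3+3+3
3+3+2+1
3+3+1+1+1
3+2+2+2
3+2+2+1+1
3+2+1+1+1+1
3+1+1+1+1+1+1
2+2+2+2+1
2+2+2+1+1+1
2+2+1+1+1+1+1
2+1+1+1+1+1+1+1
1+1+1+1+1+1+1+1+1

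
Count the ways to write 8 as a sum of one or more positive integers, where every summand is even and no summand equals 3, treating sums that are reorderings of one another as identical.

5

Listing the qualifying partitions of 8:
8
6 + 2
4 + 4
4 + 2 + 2
2 + 2 + 2 + 2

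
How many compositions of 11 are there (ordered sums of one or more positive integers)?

1024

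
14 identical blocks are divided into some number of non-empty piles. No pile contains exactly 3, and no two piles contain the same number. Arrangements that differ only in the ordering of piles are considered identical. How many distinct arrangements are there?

Enumerating:
14
13,1
12,2
11,2,1
10,4
9,5
9,4,1
8,6
8,5,1
8,4,2
7,6,1
7,5,2
7,4,2,1
6,5,2,1

14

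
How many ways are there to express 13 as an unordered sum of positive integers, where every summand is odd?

18

Enumerating:
13
11, 1, 1
9, 3, 1
9, 1, 1, 1, 1
7, 5, 1
7, 3, 3
7, 3, 1, 1, 1
7, 1, 1, 1, 1, 1, 1
5, 5, 3
5, 5, 1, 1, 1
5, 3, 3, 1, 1
5, 3, 1, 1, 1, 1, 1
5, 1, 1, 1, 1, 1, 1, 1, 1
3, 3, 3, 3, 1
3, 3, 3, 1, 1, 1, 1
3, 3, 1, 1, 1, 1, 1, 1, 1
3, 1, 1, 1, 1, 1, 1, 1, 1, 1, 1
1, 1, 1, 1, 1, 1, 1, 1, 1, 1, 1, 1, 1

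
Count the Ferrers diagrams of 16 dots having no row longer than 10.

There are 212 such partitions.

212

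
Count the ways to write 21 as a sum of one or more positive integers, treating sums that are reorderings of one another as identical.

792

Counting exhaustively, 792 partitions satisfy the conditions.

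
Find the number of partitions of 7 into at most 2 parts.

4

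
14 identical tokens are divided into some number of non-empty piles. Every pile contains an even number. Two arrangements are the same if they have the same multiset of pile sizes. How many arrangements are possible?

They are:
14
12+2
10+4
10+2+2
8+6
8+4+2
8+2+2+2
6+6+2
6+4+4
6+4+2+2
6+2+2+2+2
4+4+4+2
4+4+2+2+2
4+2+2+2+2+2
2+2+2+2+2+2+2
Counting gives 15.

15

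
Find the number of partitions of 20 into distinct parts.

64

There are too many to list fully; the first 12 (by largest part) are:
20
1+19
2+18
3+17
1+2+17
4+16
1+3+16
5+15
1+4+15
2+3+15
6+14
1+5+14
…and 52 more, for 64 total.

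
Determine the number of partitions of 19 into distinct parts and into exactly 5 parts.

5

Listing the qualifying partitions of 19:
9 + 4 + 3 + 2 + 1
8 + 5 + 3 + 2 + 1
7 + 6 + 3 + 2 + 1
7 + 5 + 4 + 2 + 1
6 + 5 + 4 + 3 + 1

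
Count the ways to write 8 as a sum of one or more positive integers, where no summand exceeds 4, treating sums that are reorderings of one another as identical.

They are:
4 + 4
4 + 3 + 1
4 + 2 + 2
4 + 2 + 1 + 1
4 + 1 + 1 + 1 + 1
3 + 3 + 2
3 + 3 + 1 + 1
3 + 2 + 2 + 1
3 + 2 + 1 + 1 + 1
3 + 1 + 1 + 1 + 1 + 1
2 + 2 + 2 + 2
2 + 2 + 2 + 1 + 1
2 + 2 + 1 + 1 + 1 + 1
2 + 1 + 1 + 1 + 1 + 1 + 1
1 + 1 + 1 + 1 + 1 + 1 + 1 + 1
That's 15 in total.

15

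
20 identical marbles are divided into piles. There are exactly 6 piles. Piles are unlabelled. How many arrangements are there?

A full systematic count gives 90.

90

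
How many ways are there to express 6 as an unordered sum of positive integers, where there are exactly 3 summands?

3

The partitions of 6 that satisfy the conditions:
4,1,1
3,2,1
2,2,2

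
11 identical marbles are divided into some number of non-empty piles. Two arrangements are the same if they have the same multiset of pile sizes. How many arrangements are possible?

There are too many to list fully; the first 12 (by largest part) are:
11
10 + 1
9 + 2
9 + 1 + 1
8 + 3
8 + 2 + 1
8 + 1 + 1 + 1
7 + 4
7 + 3 + 1
7 + 2 + 2
7 + 2 + 1 + 1
7 + 1 + 1 + 1 + 1
…and 44 more, for 56 total.

56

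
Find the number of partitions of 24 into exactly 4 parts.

108

Counting exhaustively, 108 partitions satisfy the conditions.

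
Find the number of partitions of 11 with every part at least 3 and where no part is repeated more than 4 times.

6

Enumerating:
11
3,8
4,7
5,6
3,3,5
3,4,4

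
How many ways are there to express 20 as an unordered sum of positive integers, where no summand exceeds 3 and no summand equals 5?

There are too many to list fully; the first 12 (by largest part) are:
2+3+3+3+3+3+3
1+1+3+3+3+3+3+3
1+2+2+3+3+3+3+3
1+1+1+2+3+3+3+3+3
1+1+1+1+1+3+3+3+3+3
2+2+2+2+3+3+3+3
1+1+2+2+2+3+3+3+3
1+1+1+1+2+2+3+3+3+3
1+1+1+1+1+1+2+3+3+3+3
1+1+1+1+1+1+1+1+3+3+3+3
1+2+2+2+2+2+3+3+3
1+1+1+2+2+2+2+3+3+3
…and 32 more, for 44 total.

44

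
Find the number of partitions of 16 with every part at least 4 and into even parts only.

7

Listing the qualifying partitions of 16:
16
12 + 4
10 + 6
8 + 8
8 + 4 + 4
6 + 6 + 4
4 + 4 + 4 + 4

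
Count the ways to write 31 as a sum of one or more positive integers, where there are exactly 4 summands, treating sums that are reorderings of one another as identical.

225

There are 225 such partitions.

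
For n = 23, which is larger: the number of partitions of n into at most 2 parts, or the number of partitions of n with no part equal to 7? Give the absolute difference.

Partitions of 23 into at most 2 parts: 12.
Partitions of 23 with no part equal to 7: 1024.
|12 − 1024| = 1012.

1012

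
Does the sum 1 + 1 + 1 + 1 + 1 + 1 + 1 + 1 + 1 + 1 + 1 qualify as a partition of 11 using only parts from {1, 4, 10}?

Yes

The parts sum to 11, and the condition 'each summand belongs to {1, 4, 10}' holds.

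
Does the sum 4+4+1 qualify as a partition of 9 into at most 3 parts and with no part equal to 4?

No

The parts sum to 9, and the condition 'no summand equals 4' is violated.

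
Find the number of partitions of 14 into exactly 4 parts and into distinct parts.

They are:
1,2,3,8
1,2,4,7
1,2,5,6
1,3,4,6
2,3,4,5
Counting gives 5.

5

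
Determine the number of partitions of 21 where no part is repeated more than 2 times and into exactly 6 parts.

44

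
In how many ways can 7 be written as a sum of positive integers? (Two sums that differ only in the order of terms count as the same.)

15

The partitions of 7 that satisfy the conditions:
7
1,6
2,5
1,1,5
3,4
1,2,4
1,1,1,4
1,3,3
2,2,3
1,1,2,3
1,1,1,1,3
1,2,2,2
1,1,1,2,2
1,1,1,1,1,2
1,1,1,1,1,1,1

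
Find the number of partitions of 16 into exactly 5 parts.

37

There are too many to list fully; the first 12 (by largest part) are:
12,1,1,1,1
11,2,1,1,1
10,3,1,1,1
10,2,2,1,1
9,4,1,1,1
9,3,2,1,1
9,2,2,2,1
8,5,1,1,1
8,4,2,1,1
8,3,3,1,1
8,3,2,2,1
8,2,2,2,2
…and 25 more, for 37 total.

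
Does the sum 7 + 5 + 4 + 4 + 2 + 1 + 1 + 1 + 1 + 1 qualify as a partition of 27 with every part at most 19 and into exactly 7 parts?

The parts sum to 27, and the condition 'there are exactly 7 summands' is violated.

No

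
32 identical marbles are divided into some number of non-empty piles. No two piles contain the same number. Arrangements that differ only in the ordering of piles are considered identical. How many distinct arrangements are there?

Counting exhaustively, 390 partitions satisfy the conditions.

390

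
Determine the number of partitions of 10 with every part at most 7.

38

A partial list (first 12 by largest part):
7,3
7,2,1
7,1,1,1
6,4
6,3,1
6,2,2
6,2,1,1
6,1,1,1,1
5,5
5,4,1
5,3,2
5,3,1,1
…and 26 more, for 38 total.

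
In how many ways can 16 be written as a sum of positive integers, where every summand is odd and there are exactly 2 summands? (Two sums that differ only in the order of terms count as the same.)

4

Enumerating:
1+15
3+13
5+11
7+9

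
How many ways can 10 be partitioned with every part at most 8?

There are too many to list fully; the first 12 (by largest part) are:
8 + 2
8 + 1 + 1
7 + 3
7 + 2 + 1
7 + 1 + 1 + 1
6 + 4
6 + 3 + 1
6 + 2 + 2
6 + 2 + 1 + 1
6 + 1 + 1 + 1 + 1
5 + 5
5 + 4 + 1
…and 28 more, for 40 total.

40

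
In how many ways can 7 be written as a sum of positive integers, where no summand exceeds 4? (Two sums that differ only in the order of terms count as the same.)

The partitions of 7 that satisfy the conditions:
4, 3
4, 2, 1
4, 1, 1, 1
3, 3, 1
3, 2, 2
3, 2, 1, 1
3, 1, 1, 1, 1
2, 2, 2, 1
2, 2, 1, 1, 1
2, 1, 1, 1, 1, 1
1, 1, 1, 1, 1, 1, 1
Counting gives 11.

11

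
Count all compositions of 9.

256

Each of the 8 gaps between 9 units is either a break or not: 2^8 = 256.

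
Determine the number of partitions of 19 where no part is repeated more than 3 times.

A full systematic count gives 258.

258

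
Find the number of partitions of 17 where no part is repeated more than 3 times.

There are 166 such partitions.

166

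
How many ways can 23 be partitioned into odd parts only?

104

Direct enumeration gives 104 partitions.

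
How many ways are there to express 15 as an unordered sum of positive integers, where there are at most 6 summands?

110

Counting exhaustively, 110 partitions satisfy the conditions.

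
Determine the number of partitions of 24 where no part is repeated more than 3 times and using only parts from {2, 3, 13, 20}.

2

Listing the qualifying partitions of 24:
20 + 2 + 2
13 + 3 + 3 + 3 + 2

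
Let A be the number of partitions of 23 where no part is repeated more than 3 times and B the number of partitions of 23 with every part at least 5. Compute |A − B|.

571

Partitions of 23 where no part is repeated more than 3 times: 592.
Partitions of 23 with every part at least 5: 21.
|592 − 21| = 571.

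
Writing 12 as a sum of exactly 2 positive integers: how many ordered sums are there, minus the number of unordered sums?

5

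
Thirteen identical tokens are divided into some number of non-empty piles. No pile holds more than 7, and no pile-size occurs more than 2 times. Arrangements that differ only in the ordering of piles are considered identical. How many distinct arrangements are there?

29

A partial list (first 12 by largest part):
7+6
7+5+1
7+4+2
7+4+1+1
7+3+3
7+3+2+1
7+2+2+1+1
6+6+1
6+5+2
6+5+1+1
6+4+3
6+4+2+1
…and 17 more, for 29 total.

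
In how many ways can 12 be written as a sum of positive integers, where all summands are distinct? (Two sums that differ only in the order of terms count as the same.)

15

Listing the qualifying partitions of 12:
12
11+1
10+2
9+3
9+2+1
8+4
8+3+1
7+5
7+4+1
7+3+2
6+5+1
6+4+2
6+3+2+1
5+4+3
5+4+2+1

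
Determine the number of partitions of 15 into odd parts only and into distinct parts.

4

Enumerating:
15
11+3+1
9+5+1
7+5+3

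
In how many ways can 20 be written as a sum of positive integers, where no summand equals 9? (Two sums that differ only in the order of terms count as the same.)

571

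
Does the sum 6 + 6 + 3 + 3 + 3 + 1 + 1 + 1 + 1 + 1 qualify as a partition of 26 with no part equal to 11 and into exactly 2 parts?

The parts sum to 26, and the condition 'there are exactly 2 summands' is violated.

No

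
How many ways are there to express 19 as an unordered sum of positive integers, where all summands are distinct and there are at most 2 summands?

10

They are:
19
18 + 1
17 + 2
16 + 3
15 + 4
14 + 5
13 + 6
12 + 7
11 + 8
10 + 9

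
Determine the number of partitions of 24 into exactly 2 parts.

12

The partitions of 24 that satisfy the conditions:
23, 1
22, 2
21, 3
20, 4
19, 5
18, 6
17, 7
16, 8
15, 9
14, 10
13, 11
12, 12
Counting gives 12.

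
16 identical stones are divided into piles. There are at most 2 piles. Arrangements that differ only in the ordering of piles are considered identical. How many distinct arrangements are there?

9

They are:
16
15 + 1
14 + 2
13 + 3
12 + 4
11 + 5
10 + 6
9 + 7
8 + 8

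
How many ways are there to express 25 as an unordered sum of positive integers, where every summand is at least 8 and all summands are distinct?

6

They are:
25
8,17
9,16
10,15
11,14
12,13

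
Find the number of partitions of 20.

627

Systematic enumeration (by largest part, then next-largest, …) yields 627.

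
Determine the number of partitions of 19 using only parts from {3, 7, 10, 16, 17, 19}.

4

Enumerating:
19
3,16
3,3,3,10
3,3,3,3,7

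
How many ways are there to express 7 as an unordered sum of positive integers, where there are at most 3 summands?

8

Listing the qualifying partitions of 7:
7
6, 1
5, 2
5, 1, 1
4, 3
4, 2, 1
3, 3, 1
3, 2, 2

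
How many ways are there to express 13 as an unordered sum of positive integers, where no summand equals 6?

86

Direct enumeration gives 86 partitions.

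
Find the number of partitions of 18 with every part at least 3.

A partial list (first 12 by largest part):
18
15, 3
14, 4
13, 5
12, 6
12, 3, 3
11, 7
11, 4, 3
10, 8
10, 5, 3
10, 4, 4
9, 9
…and 21 more, for 33 total.

33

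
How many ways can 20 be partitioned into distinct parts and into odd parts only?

7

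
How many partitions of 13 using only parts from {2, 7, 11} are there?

2

Enumerating:
11 + 2
7 + 2 + 2 + 2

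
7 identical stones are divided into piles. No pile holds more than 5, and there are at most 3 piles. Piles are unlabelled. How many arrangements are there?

6

The partitions of 7 that satisfy the conditions:
5, 2
5, 1, 1
4, 3
4, 2, 1
3, 3, 1
3, 2, 2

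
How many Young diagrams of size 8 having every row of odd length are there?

6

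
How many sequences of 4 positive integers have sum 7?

20

A composition of 7 into 4 positive parts is chosen by placing 3 dividers among the 6 gaps between 7 units: C(6,3) = 20.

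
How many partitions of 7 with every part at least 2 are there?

4

The partitions of 7 that satisfy the conditions:
7
5 + 2
4 + 3
3 + 2 + 2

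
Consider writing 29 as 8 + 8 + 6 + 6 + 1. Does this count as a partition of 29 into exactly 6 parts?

No

The parts sum to 29, and the condition 'there are exactly 6 summands' is violated.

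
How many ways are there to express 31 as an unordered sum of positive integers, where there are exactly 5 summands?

427

Counting exhaustively, 427 partitions satisfy the conditions.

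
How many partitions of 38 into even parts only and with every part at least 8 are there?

18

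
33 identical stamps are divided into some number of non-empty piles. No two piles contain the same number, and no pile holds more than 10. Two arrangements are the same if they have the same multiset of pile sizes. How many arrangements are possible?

There are too many to list fully; the first 12 (by largest part) are:
10+9+8+6
10+9+8+5+1
10+9+8+4+2
10+9+8+3+2+1
10+9+7+6+1
10+9+7+5+2
10+9+7+4+3
10+9+7+4+2+1
10+9+6+5+3
10+9+6+5+2+1
10+9+6+4+3+1
10+9+5+4+3+2
…and 23 more, for 35 total.

35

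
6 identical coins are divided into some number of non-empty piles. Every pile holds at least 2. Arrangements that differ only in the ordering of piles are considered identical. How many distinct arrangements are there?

4

The partitions of 6 that satisfy the conditions:
6
4, 2
3, 3
2, 2, 2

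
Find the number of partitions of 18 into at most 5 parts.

Systematic enumeration (by largest part, then next-largest, …) yields 141.

141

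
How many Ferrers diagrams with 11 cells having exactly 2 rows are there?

Enumerating:
10 + 1
9 + 2
8 + 3
7 + 4
6 + 5
Counting gives 5.

5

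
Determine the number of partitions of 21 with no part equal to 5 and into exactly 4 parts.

51

There are too many to list fully; the first 12 (by largest part) are:
18,1,1,1
17,2,1,1
16,3,1,1
16,2,2,1
15,4,1,1
15,3,2,1
15,2,2,2
14,4,2,1
14,3,3,1
14,3,2,2
13,6,1,1
13,4,3,1
…and 39 more, for 51 total.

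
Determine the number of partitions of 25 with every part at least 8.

They are:
25
17, 8
16, 9
15, 10
14, 11
13, 12
9, 8, 8
Counting gives 7.

7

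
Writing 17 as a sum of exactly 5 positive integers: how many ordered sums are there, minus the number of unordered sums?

1773

Ordered (compositions into 5 parts): C(16,4) = 1820.
Partitions of 17 into exactly 5 parts: 47.
Difference: 1820 − 47 = 1773.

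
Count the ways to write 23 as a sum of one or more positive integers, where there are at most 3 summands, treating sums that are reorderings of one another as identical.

56

There are too many to list fully; the first 12 (by largest part) are:
23
22 + 1
21 + 2
21 + 1 + 1
20 + 3
20 + 2 + 1
19 + 4
19 + 3 + 1
19 + 2 + 2
18 + 5
18 + 4 + 1
18 + 3 + 2
…and 44 more, for 56 total.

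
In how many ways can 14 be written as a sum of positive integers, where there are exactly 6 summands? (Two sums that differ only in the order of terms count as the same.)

20

The partitions of 14 that satisfy the conditions:
9+1+1+1+1+1
8+2+1+1+1+1
7+3+1+1+1+1
7+2+2+1+1+1
6+4+1+1+1+1
6+3+2+1+1+1
6+2+2+2+1+1
5+5+1+1+1+1
5+4+2+1+1+1
5+3+3+1+1+1
5+3+2+2+1+1
5+2+2+2+2+1
4+4+3+1+1+1
4+4+2+2+1+1
4+3+3+2+1+1
4+3+2+2+2+1
4+2+2+2+2+2
3+3+3+3+1+1
3+3+3+2+2+1
3+3+2+2+2+2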